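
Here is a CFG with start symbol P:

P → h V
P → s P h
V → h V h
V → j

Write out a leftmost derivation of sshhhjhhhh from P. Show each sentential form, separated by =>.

P => sPh => ssPhh => sshVhh => sshhVhhh => sshhhVhhhh => sshhhjhhhh

P => sPh   [P → s P h]
sPh => ssPhh   [P → s P h]
ssPhh => sshVhh   [P → h V]
sshVhh => sshhVhhh   [V → h V h]
sshhVhhh => sshhhVhhhh   [V → h V h]
sshhhVhhhh => sshhhjhhhh   [V → j]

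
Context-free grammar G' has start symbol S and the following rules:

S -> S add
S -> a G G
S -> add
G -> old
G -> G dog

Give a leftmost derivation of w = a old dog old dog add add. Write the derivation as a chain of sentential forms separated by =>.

S => S add   [S -> S add]
S add => S add add   [S -> S add]
S add add => a G G add add   [S -> a G G]
a G G add add => a G dog G add add   [G -> G dog]
a G dog G add add => a old dog G add add   [G -> old]
a old dog G add add => a old dog G dog add add   [G -> G dog]
a old dog G dog add add => a old dog old dog add add   [G -> old]

S => S add => S add add => a G G add add => a G dog G add add => a old dog G add add => a old dog G dog add add => a old dog old dog add add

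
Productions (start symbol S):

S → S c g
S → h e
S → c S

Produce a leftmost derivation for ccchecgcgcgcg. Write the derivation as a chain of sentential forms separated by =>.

S => Scg => cScg => cScgcg => ccScgcg => ccScgcgcg => cccScgcgcg => cccScgcgcgcg => ccchecgcgcgcg

S => Scg   [S → S c g]
Scg => cScg   [S → c S]
cScg => cScgcg   [S → S c g]
cScgcg => ccScgcg   [S → c S]
ccScgcg => ccScgcgcg   [S → S c g]
ccScgcgcg => cccScgcgcg   [S → c S]
cccScgcgcg => cccScgcgcgcg   [S → S c g]
cccScgcgcgcg => ccchecgcgcgcg   [S → h e]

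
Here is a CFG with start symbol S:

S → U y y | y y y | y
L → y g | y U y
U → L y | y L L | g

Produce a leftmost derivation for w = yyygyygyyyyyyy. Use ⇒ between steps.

S⇒Uyy⇒Lyyy⇒yUyyyy⇒yyLLyyyy⇒yyygLyyyy⇒yyygyUyyyyy⇒yyygyLyyyyyy⇒yyygyyUyyyyyyy⇒yyygyygyyyyyyy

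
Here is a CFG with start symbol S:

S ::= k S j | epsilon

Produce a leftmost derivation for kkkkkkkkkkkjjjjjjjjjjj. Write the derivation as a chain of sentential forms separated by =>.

S=>kSj=>kkSjj=>kkkSjjj=>kkkkSjjjj=>kkkkkSjjjjj=>kkkkkkSjjjjjj=>kkkkkkkSjjjjjjj=>kkkkkkkkSjjjjjjjj=>kkkkkkkkkSjjjjjjjjj=>kkkkkkkkkkSjjjjjjjjjj=>kkkkkkkkkkkSjjjjjjjjjjj=>kkkkkkkkkkkjjjjjjjjjjj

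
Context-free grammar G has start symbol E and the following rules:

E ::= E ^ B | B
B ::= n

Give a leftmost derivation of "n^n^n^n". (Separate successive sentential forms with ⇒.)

E⇒E^B⇒E^B^B⇒E^B^B^B⇒B^B^B^B⇒n^B^B^B⇒n^n^B^B⇒n^n^n^B⇒n^n^n^n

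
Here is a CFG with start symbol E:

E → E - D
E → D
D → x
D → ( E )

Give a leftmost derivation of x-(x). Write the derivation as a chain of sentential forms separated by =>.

E => E-D   [E → E - D]
E-D => D-D   [E → D]
D-D => x-D   [D → x]
x-D => x-(E)   [D → ( E )]
x-(E) => x-(D)   [E → D]
x-(D) => x-(x)   [D → x]

E => E-D => D-D => x-D => x-(E) => x-(D) => x-(x)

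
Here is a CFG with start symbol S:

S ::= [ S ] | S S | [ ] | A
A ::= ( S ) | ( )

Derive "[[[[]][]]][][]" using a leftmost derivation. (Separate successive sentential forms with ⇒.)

S ⇒ SS ⇒ [S]S ⇒ [[S]]S ⇒ [[SS]]S ⇒ [[[S]S]]S ⇒ [[[[]]S]]S ⇒ [[[[]][]]]S ⇒ [[[[]][]]]SS ⇒ [[[[]][]]][]S ⇒ [[[[]][]]][][]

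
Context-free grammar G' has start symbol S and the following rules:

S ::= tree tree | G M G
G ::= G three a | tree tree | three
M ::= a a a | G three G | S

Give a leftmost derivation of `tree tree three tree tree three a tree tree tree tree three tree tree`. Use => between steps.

S => G M G => tree tree M G => tree tree S G => tree tree G M G G => tree tree three M G G => tree tree three S G G => tree tree three G M G G G => tree tree three G three a M G G G => tree tree three tree tree three a M G G G => tree tree three tree tree three a S G G G => tree tree three tree tree three a tree tree G G G => tree tree three tree tree three a tree tree tree tree G G => tree tree three tree tree three a tree tree tree tree three G => tree tree three tree tree three a tree tree tree tree three tree tree

S => G M G   [S ::= G M G]
G M G => tree tree M G   [G ::= tree tree]
tree tree M G => tree tree S G   [M ::= S]
tree tree S G => tree tree G M G G   [S ::= G M G]
tree tree G M G G => tree tree three M G G   [G ::= three]
tree tree three M G G => tree tree three S G G   [M ::= S]
tree tree three S G G => tree tree three G M G G G   [S ::= G M G]
tree tree three G M G G G => tree tree three G three a M G G G   [G ::= G three a]
tree tree three G three a M G G G => tree tree three tree tree three a M G G G   [G ::= tree tree]
tree tree three tree tree three a M G G G => tree tree three tree tree three a S G G G   [M ::= S]
tree tree three tree tree three a S G G G => tree tree three tree tree three a tree tree G G G   [S ::= tree tree]
tree tree three tree tree three a tree tree G G G => tree tree three tree tree three a tree tree tree tree G G   [G ::= tree tree]
tree tree three tree tree three a tree tree tree tree G G => tree tree three tree tree three a tree tree tree tree three G   [G ::= three]
tree tree three tree tree three a tree tree tree tree three G => tree tree three tree tree three a tree tree tree tree three tree tree   [G ::= tree tree]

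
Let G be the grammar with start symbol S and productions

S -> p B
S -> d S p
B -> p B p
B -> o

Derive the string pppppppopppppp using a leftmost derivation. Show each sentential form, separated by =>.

S => pB   [S -> p B]
pB => ppBp   [B -> p B p]
ppBp => pppBpp   [B -> p B p]
pppBpp => ppppBppp   [B -> p B p]
ppppBppp => pppppBpppp   [B -> p B p]
pppppBpppp => ppppppBppppp   [B -> p B p]
ppppppBppppp => pppppppBpppppp   [B -> p B p]
pppppppBpppppp => pppppppopppppp   [B -> o]

S=>pB=>ppBp=>pppBpp=>ppppBppp=>pppppBpppp=>ppppppBppppp=>pppppppBpppppp=>pppppppopppppp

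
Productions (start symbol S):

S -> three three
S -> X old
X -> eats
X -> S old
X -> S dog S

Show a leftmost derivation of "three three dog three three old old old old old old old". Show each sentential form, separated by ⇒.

S ⇒ X old ⇒ S dog S old ⇒ three three dog S old ⇒ three three dog X old old ⇒ three three dog S old old old ⇒ three three dog X old old old old ⇒ three three dog S old old old old old ⇒ three three dog X old old old old old old ⇒ three three dog S old old old old old old old ⇒ three three dog three three old old old old old old old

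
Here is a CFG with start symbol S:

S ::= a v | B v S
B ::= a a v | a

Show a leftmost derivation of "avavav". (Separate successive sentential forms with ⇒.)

S ⇒ BvS   [S ::= B v S]
BvS ⇒ avS   [B ::= a]
avS ⇒ avBvS   [S ::= B v S]
avBvS ⇒ avavS   [B ::= a]
avavS ⇒ avavav   [S ::= a v]

S ⇒ BvS ⇒ avS ⇒ avBvS ⇒ avavS ⇒ avavav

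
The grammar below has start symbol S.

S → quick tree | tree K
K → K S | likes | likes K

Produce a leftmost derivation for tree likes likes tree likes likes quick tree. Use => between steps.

S => tree K => tree K S => tree likes K S => tree likes likes S => tree likes likes tree K => tree likes likes tree K S => tree likes likes tree likes K S => tree likes likes tree likes likes S => tree likes likes tree likes likes quick tree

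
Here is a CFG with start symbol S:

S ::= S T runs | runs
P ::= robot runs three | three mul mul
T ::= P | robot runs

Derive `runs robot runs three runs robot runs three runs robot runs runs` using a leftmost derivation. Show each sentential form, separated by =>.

S => S T runs   [S ::= S T runs]
S T runs => S T runs T runs   [S ::= S T runs]
S T runs T runs => S T runs T runs T runs   [S ::= S T runs]
S T runs T runs T runs => runs T runs T runs T runs   [S ::= runs]
runs T runs T runs T runs => runs P runs T runs T runs   [T ::= P]
runs P runs T runs T runs => runs robot runs three runs T runs T runs   [P ::= robot runs three]
runs robot runs three runs T runs T runs => runs robot runs three runs P runs T runs   [T ::= P]
runs robot runs three runs P runs T runs => runs robot runs three runs robot runs three runs T runs   [P ::= robot runs three]
runs robot runs three runs robot runs three runs T runs => runs robot runs three runs robot runs three runs robot runs runs   [T ::= robot runs]

S => S T runs => S T runs T runs => S T runs T runs T runs => runs T runs T runs T runs => runs P runs T runs T runs => runs robot runs three runs T runs T runs => runs robot runs three runs P runs T runs => runs robot runs three runs robot runs three runs T runs => runs robot runs three runs robot runs three runs robot runs runs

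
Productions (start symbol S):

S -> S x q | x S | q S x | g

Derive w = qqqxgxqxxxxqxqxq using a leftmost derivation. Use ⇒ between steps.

S ⇒ Sxq ⇒ Sxqxq ⇒ Sxqxqxq ⇒ qSxxqxqxq ⇒ qqSxxxqxqxq ⇒ qqqSxxxxqxqxq ⇒ qqqxSxxxxqxqxq ⇒ qqqxSxqxxxxqxqxq ⇒ qqqxgxqxxxxqxqxq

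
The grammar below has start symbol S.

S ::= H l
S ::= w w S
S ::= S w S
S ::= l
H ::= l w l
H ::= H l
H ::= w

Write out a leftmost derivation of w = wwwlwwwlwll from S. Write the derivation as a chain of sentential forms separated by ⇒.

S ⇒ wwS   [S ::= w w S]
wwS ⇒ wwSwS   [S ::= S w S]
wwSwS ⇒ wwHlwS   [S ::= H l]
wwHlwS ⇒ wwwlwS   [H ::= w]
wwwlwS ⇒ wwwlwwwS   [S ::= w w S]
wwwlwwwS ⇒ wwwlwwwHl   [S ::= H l]
wwwlwwwHl ⇒ wwwlwwwlwll   [H ::= l w l]

S ⇒ wwS ⇒ wwSwS ⇒ wwHlwS ⇒ wwwlwS ⇒ wwwlwwwS ⇒ wwwlwwwHl ⇒ wwwlwwwlwll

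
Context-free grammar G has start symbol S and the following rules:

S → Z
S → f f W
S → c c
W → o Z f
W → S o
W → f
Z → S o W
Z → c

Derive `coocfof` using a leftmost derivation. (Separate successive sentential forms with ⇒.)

S⇒Z⇒SoW⇒ZoW⇒SoWoW⇒ZoWoW⇒coWoW⇒cooZfoW⇒coocfoW⇒coocfof

S ⇒ Z   [S → Z]
Z ⇒ SoW   [Z → S o W]
SoW ⇒ ZoW   [S → Z]
ZoW ⇒ SoWoW   [Z → S o W]
SoWoW ⇒ ZoWoW   [S → Z]
ZoWoW ⇒ coWoW   [Z → c]
coWoW ⇒ cooZfoW   [W → o Z f]
cooZfoW ⇒ coocfoW   [Z → c]
coocfoW ⇒ coocfof   [W → f]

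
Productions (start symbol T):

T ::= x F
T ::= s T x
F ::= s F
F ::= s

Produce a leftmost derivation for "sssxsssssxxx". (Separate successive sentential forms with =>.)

T => sTx => ssTxx => sssTxxx => sssxFxxx => sssxsFxxx => sssxssFxxx => sssxsssFxxx => sssxssssFxxx => sssxsssssxxx

T => sTx   [T ::= s T x]
sTx => ssTxx   [T ::= s T x]
ssTxx => sssTxxx   [T ::= s T x]
sssTxxx => sssxFxxx   [T ::= x F]
sssxFxxx => sssxsFxxx   [F ::= s F]
sssxsFxxx => sssxssFxxx   [F ::= s F]
sssxssFxxx => sssxsssFxxx   [F ::= s F]
sssxsssFxxx => sssxssssFxxx   [F ::= s F]
sssxssssFxxx => sssxsssssxxx   [F ::= s]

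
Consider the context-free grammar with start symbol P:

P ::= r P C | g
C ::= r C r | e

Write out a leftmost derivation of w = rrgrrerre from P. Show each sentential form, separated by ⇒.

P ⇒ rPC ⇒ rrPCC ⇒ rrgCC ⇒ rrgrCrC ⇒ rrgrrCrrC ⇒ rrgrrerrC ⇒ rrgrrerre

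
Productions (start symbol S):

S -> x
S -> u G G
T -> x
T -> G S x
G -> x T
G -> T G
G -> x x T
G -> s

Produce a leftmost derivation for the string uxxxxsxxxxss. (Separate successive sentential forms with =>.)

S => uGG   [S -> u G G]
uGG => uTGG   [G -> T G]
uTGG => uGSxGG   [T -> G S x]
uGSxGG => uTGSxGG   [G -> T G]
uTGSxGG => uxGSxGG   [T -> x]
uxGSxGG => uxxxTSxGG   [G -> x x T]
uxxxTSxGG => uxxxGSxSxGG   [T -> G S x]
uxxxGSxSxGG => uxxxTGSxSxGG   [G -> T G]
uxxxTGSxSxGG => uxxxxGSxSxGG   [T -> x]
uxxxxGSxSxGG => uxxxxsSxSxGG   [G -> s]
uxxxxsSxSxGG => uxxxxsxxSxGG   [S -> x]
uxxxxsxxSxGG => uxxxxsxxxxGG   [S -> x]
uxxxxsxxxxGG => uxxxxsxxxxsG   [G -> s]
uxxxxsxxxxsG => uxxxxsxxxxss   [G -> s]

S=>uGG=>uTGG=>uGSxGG=>uTGSxGG=>uxGSxGG=>uxxxTSxGG=>uxxxGSxSxGG=>uxxxTGSxSxGG=>uxxxxGSxSxGG=>uxxxxsSxSxGG=>uxxxxsxxSxGG=>uxxxxsxxxxGG=>uxxxxsxxxxsG=>uxxxxsxxxxss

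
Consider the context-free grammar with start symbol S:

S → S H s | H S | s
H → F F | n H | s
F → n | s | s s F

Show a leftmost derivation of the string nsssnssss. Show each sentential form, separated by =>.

S=>SHs=>HSHs=>FFSHs=>nFSHs=>nsSHs=>nsHSHs=>nsFFSHs=>nsssFFSHs=>nsssnFSHs=>nsssnsSHs=>nsssnssHs=>nsssnssss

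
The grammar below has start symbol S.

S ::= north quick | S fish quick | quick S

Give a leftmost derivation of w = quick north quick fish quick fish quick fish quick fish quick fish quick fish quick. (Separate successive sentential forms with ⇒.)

S ⇒ S fish quick   [S ::= S fish quick]
S fish quick ⇒ S fish quick fish quick   [S ::= S fish quick]
S fish quick fish quick ⇒ S fish quick fish quick fish quick   [S ::= S fish quick]
S fish quick fish quick fish quick ⇒ S fish quick fish quick fish quick fish quick   [S ::= S fish quick]
S fish quick fish quick fish quick fish quick ⇒ S fish quick fish quick fish quick fish quick fish quick   [S ::= S fish quick]
S fish quick fish quick fish quick fish quick fish quick ⇒ quick S fish quick fish quick fish quick fish quick fish quick   [S ::= quick S]
quick S fish quick fish quick fish quick fish quick fish quick ⇒ quick S fish quick fish quick fish quick fish quick fish quick fish quick   [S ::= S fish quick]
quick S fish quick fish quick fish quick fish quick fish quick fish quick ⇒ quick north quick fish quick fish quick fish quick fish quick fish quick fish quick   [S ::= north quick]

S ⇒ S fish quick ⇒ S fish quick fish quick ⇒ S fish quick fish quick fish quick ⇒ S fish quick fish quick fish quick fish quick ⇒ S fish quick fish quick fish quick fish quick fish quick ⇒ quick S fish quick fish quick fish quick fish quick fish quick ⇒ quick S fish quick fish quick fish quick fish quick fish quick fish quick ⇒ quick north quick fish quick fish quick fish quick fish quick fish quick fish quick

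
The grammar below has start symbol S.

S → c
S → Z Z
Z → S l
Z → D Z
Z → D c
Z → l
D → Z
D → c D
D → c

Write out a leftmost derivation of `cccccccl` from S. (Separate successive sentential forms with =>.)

S => ZZ => DcZ => ccZ => ccDZ => cccDZ => cccZZ => cccDcZ => ccccDcZ => ccccccZ => ccccccSl => cccccccl

S => ZZ   [S → Z Z]
ZZ => DcZ   [Z → D c]
DcZ => ccZ   [D → c]
ccZ => ccDZ   [Z → D Z]
ccDZ => cccDZ   [D → c D]
cccDZ => cccZZ   [D → Z]
cccZZ => cccDcZ   [Z → D c]
cccDcZ => ccccDcZ   [D → c D]
ccccDcZ => ccccccZ   [D → c]
ccccccZ => ccccccSl   [Z → S l]
ccccccSl => cccccccl   [S → c]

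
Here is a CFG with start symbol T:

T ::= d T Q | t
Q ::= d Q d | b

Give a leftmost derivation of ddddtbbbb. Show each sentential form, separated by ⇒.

T ⇒ dTQ   [T ::= d T Q]
dTQ ⇒ ddTQQ   [T ::= d T Q]
ddTQQ ⇒ dddTQQQ   [T ::= d T Q]
dddTQQQ ⇒ ddddTQQQQ   [T ::= d T Q]
ddddTQQQQ ⇒ ddddtQQQQ   [T ::= t]
ddddtQQQQ ⇒ ddddtbQQQ   [Q ::= b]
ddddtbQQQ ⇒ ddddtbbQQ   [Q ::= b]
ddddtbbQQ ⇒ ddddtbbbQ   [Q ::= b]
ddddtbbbQ ⇒ ddddtbbbb   [Q ::= b]

T ⇒ dTQ ⇒ ddTQQ ⇒ dddTQQQ ⇒ ddddTQQQQ ⇒ ddddtQQQQ ⇒ ddddtbQQQ ⇒ ddddtbbQQ ⇒ ddddtbbbQ ⇒ ddddtbbbb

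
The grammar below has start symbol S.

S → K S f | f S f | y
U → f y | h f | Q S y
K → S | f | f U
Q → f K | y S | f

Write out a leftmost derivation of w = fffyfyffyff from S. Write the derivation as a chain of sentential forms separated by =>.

S => fSf => fKSff => fSSff => ffSfSff => ffKSffSff => ffSSffSff => fffSfSffSff => fffyfSffSff => fffyfyffSff => fffyfyffyff

S => fSf   [S → f S f]
fSf => fKSff   [S → K S f]
fKSff => fSSff   [K → S]
fSSff => ffSfSff   [S → f S f]
ffSfSff => ffKSffSff   [S → K S f]
ffKSffSff => ffSSffSff   [K → S]
ffSSffSff => fffSfSffSff   [S → f S f]
fffSfSffSff => fffyfSffSff   [S → y]
fffyfSffSff => fffyfyffSff   [S → y]
fffyfyffSff => fffyfyffyff   [S → y]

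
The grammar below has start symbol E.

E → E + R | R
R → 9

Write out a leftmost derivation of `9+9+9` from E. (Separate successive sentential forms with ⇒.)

E ⇒ E+R ⇒ E+R+R ⇒ R+R+R ⇒ 9+R+R ⇒ 9+9+R ⇒ 9+9+9

E ⇒ E+R   [E → E + R]
E+R ⇒ E+R+R   [E → E + R]
E+R+R ⇒ R+R+R   [E → R]
R+R+R ⇒ 9+R+R   [R → 9]
9+R+R ⇒ 9+9+R   [R → 9]
9+9+R ⇒ 9+9+9   [R → 9]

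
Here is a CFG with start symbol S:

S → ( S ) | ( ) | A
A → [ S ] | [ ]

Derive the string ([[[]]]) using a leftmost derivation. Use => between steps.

S => (S) => (A) => ([S]) => ([A]) => ([[S]]) => ([[A]]) => ([[[]]])

S => (S)   [S → ( S )]
(S) => (A)   [S → A]
(A) => ([S])   [A → [ S ]]
([S]) => ([A])   [S → A]
([A]) => ([[S]])   [A → [ S ]]
([[S]]) => ([[A]])   [S → A]
([[A]]) => ([[[]]])   [A → [ ]]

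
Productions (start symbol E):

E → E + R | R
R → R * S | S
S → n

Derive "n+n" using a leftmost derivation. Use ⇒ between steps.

E ⇒ E+R   [E → E + R]
E+R ⇒ R+R   [E → R]
R+R ⇒ S+R   [R → S]
S+R ⇒ n+R   [S → n]
n+R ⇒ n+S   [R → S]
n+S ⇒ n+n   [S → n]

E ⇒ E+R ⇒ R+R ⇒ S+R ⇒ n+R ⇒ n+S ⇒ n+n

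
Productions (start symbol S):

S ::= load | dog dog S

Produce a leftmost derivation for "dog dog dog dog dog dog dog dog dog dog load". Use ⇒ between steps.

S ⇒ dog dog S   [S ::= dog dog S]
dog dog S ⇒ dog dog dog dog S   [S ::= dog dog S]
dog dog dog dog S ⇒ dog dog dog dog dog dog S   [S ::= dog dog S]
dog dog dog dog dog dog S ⇒ dog dog dog dog dog dog dog dog S   [S ::= dog dog S]
dog dog dog dog dog dog dog dog S ⇒ dog dog dog dog dog dog dog dog dog dog S   [S ::= dog dog S]
dog dog dog dog dog dog dog dog dog dog S ⇒ dog dog dog dog dog dog dog dog dog dog load   [S ::= load]

S ⇒ dog dog S ⇒ dog dog dog dog S ⇒ dog dog dog dog dog dog S ⇒ dog dog dog dog dog dog dog dog S ⇒ dog dog dog dog dog dog dog dog dog dog S ⇒ dog dog dog dog dog dog dog dog dog dog load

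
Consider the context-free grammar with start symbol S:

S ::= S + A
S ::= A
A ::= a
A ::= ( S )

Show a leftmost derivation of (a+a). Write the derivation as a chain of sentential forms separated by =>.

S => A   [S ::= A]
A => (S)   [A ::= ( S )]
(S) => (S+A)   [S ::= S + A]
(S+A) => (A+A)   [S ::= A]
(A+A) => (a+A)   [A ::= a]
(a+A) => (a+a)   [A ::= a]

S => A => (S) => (S+A) => (A+A) => (a+A) => (a+a)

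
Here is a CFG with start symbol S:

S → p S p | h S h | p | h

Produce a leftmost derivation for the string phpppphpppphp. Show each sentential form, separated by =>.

S => pSp   [S → p S p]
pSp => phShp   [S → h S h]
phShp => phpSphp   [S → p S p]
phpSphp => phppSpphp   [S → p S p]
phppSpphp => phpppSppphp   [S → p S p]
phpppSppphp => phppppSpppphp   [S → p S p]
phppppSpppphp => phpppphpppphp   [S → h]

S => pSp => phShp => phpSphp => phppSpphp => phpppSppphp => phppppSpppphp => phpppphpppphp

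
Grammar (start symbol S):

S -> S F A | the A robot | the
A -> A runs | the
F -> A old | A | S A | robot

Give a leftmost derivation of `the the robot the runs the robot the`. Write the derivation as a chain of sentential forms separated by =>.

S => S F A   [S -> S F A]
S F A => S F A F A   [S -> S F A]
S F A F A => the A robot F A F A   [S -> the A robot]
the A robot F A F A => the the robot F A F A   [A -> the]
the the robot F A F A => the the robot A A F A   [F -> A]
the the robot A A F A => the the robot A runs A F A   [A -> A runs]
the the robot A runs A F A => the the robot the runs A F A   [A -> the]
the the robot the runs A F A => the the robot the runs the F A   [A -> the]
the the robot the runs the F A => the the robot the runs the robot A   [F -> robot]
the the robot the runs the robot A => the the robot the runs the robot the   [A -> the]

S => S F A => S F A F A => the A robot F A F A => the the robot F A F A => the the robot A A F A => the the robot A runs A F A => the the robot the runs A F A => the the robot the runs the F A => the the robot the runs the robot A => the the robot the runs the robot the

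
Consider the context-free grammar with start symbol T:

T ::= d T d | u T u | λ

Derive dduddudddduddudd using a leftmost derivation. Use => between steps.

T=>dTd=>ddTdd=>dduTudd=>ddudTdudd=>dduddTddudd=>ddudduTuddudd=>dduddudTduddudd=>ddudduddTdduddudd=>dduddudddduddudd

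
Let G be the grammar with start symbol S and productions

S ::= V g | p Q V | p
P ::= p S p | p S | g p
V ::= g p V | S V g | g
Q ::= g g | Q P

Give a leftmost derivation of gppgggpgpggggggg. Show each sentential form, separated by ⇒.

S ⇒ Vg   [S ::= V g]
Vg ⇒ gpVg   [V ::= g p V]
gpVg ⇒ gpSVgg   [V ::= S V g]
gpSVgg ⇒ gpVgVgg   [S ::= V g]
gpVgVgg ⇒ gpSVggVgg   [V ::= S V g]
gpSVggVgg ⇒ gppQVVggVgg   [S ::= p Q V]
gppQVVggVgg ⇒ gppQPVVggVgg   [Q ::= Q P]
gppQPVVggVgg ⇒ gppQPPVVggVgg   [Q ::= Q P]
gppQPPVVggVgg ⇒ gppggPPVVggVgg   [Q ::= g g]
gppggPPVVggVgg ⇒ gppgggpPVVggVgg   [P ::= g p]
gppgggpPVVggVgg ⇒ gppgggpgpVVggVgg   [P ::= g p]
gppgggpgpVVggVgg ⇒ gppgggpgpgVggVgg   [V ::= g]
gppgggpgpgVggVgg ⇒ gppgggpgpggggVgg   [V ::= g]
gppgggpgpggggVgg ⇒ gppgggpgpggggggg   [V ::= g]

S ⇒ Vg ⇒ gpVg ⇒ gpSVgg ⇒ gpVgVgg ⇒ gpSVggVgg ⇒ gppQVVggVgg ⇒ gppQPVVggVgg ⇒ gppQPPVVggVgg ⇒ gppggPPVVggVgg ⇒ gppgggpPVVggVgg ⇒ gppgggpgpVVggVgg ⇒ gppgggpgpgVggVgg ⇒ gppgggpgpggggVgg ⇒ gppgggpgpggggggg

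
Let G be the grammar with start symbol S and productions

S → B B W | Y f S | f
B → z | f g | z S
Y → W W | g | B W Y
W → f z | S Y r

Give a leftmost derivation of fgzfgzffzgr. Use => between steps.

S => BBW   [S → B B W]
BBW => fgBW   [B → f g]
fgBW => fgzW   [B → z]
fgzW => fgzSYr   [W → S Y r]
fgzSYr => fgzBBWYr   [S → B B W]
fgzBBWYr => fgzfgBWYr   [B → f g]
fgzfgBWYr => fgzfgzSWYr   [B → z S]
fgzfgzSWYr => fgzfgzfWYr   [S → f]
fgzfgzfWYr => fgzfgzffzYr   [W → f z]
fgzfgzffzYr => fgzfgzffzgr   [Y → g]

S => BBW => fgBW => fgzW => fgzSYr => fgzBBWYr => fgzfgBWYr => fgzfgzSWYr => fgzfgzfWYr => fgzfgzffzYr => fgzfgzffzgr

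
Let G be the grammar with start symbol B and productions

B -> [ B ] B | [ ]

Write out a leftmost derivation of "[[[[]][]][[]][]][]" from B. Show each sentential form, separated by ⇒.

B ⇒ [B]B ⇒ [[B]B]B ⇒ [[[B]B]B]B ⇒ [[[[]]B]B]B ⇒ [[[[]][]]B]B ⇒ [[[[]][]][B]B]B ⇒ [[[[]][]][[]]B]B ⇒ [[[[]][]][[]][]]B ⇒ [[[[]][]][[]][]][]

B ⇒ [B]B   [B -> [ B ] B]
[B]B ⇒ [[B]B]B   [B -> [ B ] B]
[[B]B]B ⇒ [[[B]B]B]B   [B -> [ B ] B]
[[[B]B]B]B ⇒ [[[[]]B]B]B   [B -> [ ]]
[[[[]]B]B]B ⇒ [[[[]][]]B]B   [B -> [ ]]
[[[[]][]]B]B ⇒ [[[[]][]][B]B]B   [B -> [ B ] B]
[[[[]][]][B]B]B ⇒ [[[[]][]][[]]B]B   [B -> [ ]]
[[[[]][]][[]]B]B ⇒ [[[[]][]][[]][]]B   [B -> [ ]]
[[[[]][]][[]][]]B ⇒ [[[[]][]][[]][]][]   [B -> [ ]]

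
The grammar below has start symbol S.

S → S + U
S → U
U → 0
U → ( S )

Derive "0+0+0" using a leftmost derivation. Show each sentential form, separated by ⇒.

S ⇒ S+U   [S → S + U]
S+U ⇒ S+U+U   [S → S + U]
S+U+U ⇒ U+U+U   [S → U]
U+U+U ⇒ 0+U+U   [U → 0]
0+U+U ⇒ 0+0+U   [U → 0]
0+0+U ⇒ 0+0+0   [U → 0]

S ⇒ S+U ⇒ S+U+U ⇒ U+U+U ⇒ 0+U+U ⇒ 0+0+U ⇒ 0+0+0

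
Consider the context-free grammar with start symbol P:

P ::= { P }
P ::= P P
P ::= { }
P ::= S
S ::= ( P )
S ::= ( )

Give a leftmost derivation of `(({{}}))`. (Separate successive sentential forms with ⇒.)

P ⇒ S   [P ::= S]
S ⇒ (P)   [S ::= ( P )]
(P) ⇒ (S)   [P ::= S]
(S) ⇒ ((P))   [S ::= ( P )]
((P)) ⇒ (({P}))   [P ::= { P }]
(({P})) ⇒ (({{}}))   [P ::= { }]

P ⇒ S ⇒ (P) ⇒ (S) ⇒ ((P)) ⇒ (({P})) ⇒ (({{}}))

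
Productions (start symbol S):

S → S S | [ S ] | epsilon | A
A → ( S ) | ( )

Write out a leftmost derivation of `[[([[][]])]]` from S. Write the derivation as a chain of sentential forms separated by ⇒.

S⇒SS⇒[S]S⇒[[S]]S⇒[[A]]S⇒[[(S)]]S⇒[[([S])]]S⇒[[([SS])]]S⇒[[([[S]S])]]S⇒[[([[]S])]]S⇒[[([[][S]])]]S⇒[[([[][]])]]S⇒[[([[][]])]]

S ⇒ SS   [S → S S]
SS ⇒ [S]S   [S → [ S ]]
[S]S ⇒ [[S]]S   [S → [ S ]]
[[S]]S ⇒ [[A]]S   [S → A]
[[A]]S ⇒ [[(S)]]S   [A → ( S )]
[[(S)]]S ⇒ [[([S])]]S   [S → [ S ]]
[[([S])]]S ⇒ [[([SS])]]S   [S → S S]
[[([SS])]]S ⇒ [[([[S]S])]]S   [S → [ S ]]
[[([[S]S])]]S ⇒ [[([[]S])]]S   [S → epsilon]
[[([[]S])]]S ⇒ [[([[][S]])]]S   [S → [ S ]]
[[([[][S]])]]S ⇒ [[([[][]])]]S   [S → epsilon]
[[([[][]])]]S ⇒ [[([[][]])]]   [S → epsilon]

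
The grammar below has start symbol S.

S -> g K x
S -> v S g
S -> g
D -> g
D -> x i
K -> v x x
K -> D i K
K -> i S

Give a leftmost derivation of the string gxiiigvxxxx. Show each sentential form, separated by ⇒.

S⇒gKx⇒gDiKx⇒gxiiKx⇒gxiiiSx⇒gxiiigKxx⇒gxiiigvxxxx

S ⇒ gKx   [S -> g K x]
gKx ⇒ gDiKx   [K -> D i K]
gDiKx ⇒ gxiiKx   [D -> x i]
gxiiKx ⇒ gxiiiSx   [K -> i S]
gxiiiSx ⇒ gxiiigKxx   [S -> g K x]
gxiiigKxx ⇒ gxiiigvxxxx   [K -> v x x]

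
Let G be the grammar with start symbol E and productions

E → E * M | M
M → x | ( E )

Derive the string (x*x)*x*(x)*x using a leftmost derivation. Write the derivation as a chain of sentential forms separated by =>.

E=>E*M=>E*M*M=>E*M*M*M=>M*M*M*M=>(E)*M*M*M=>(E*M)*M*M*M=>(M*M)*M*M*M=>(x*M)*M*M*M=>(x*x)*M*M*M=>(x*x)*x*M*M=>(x*x)*x*(E)*M=>(x*x)*x*(M)*M=>(x*x)*x*(x)*M=>(x*x)*x*(x)*x

E => E*M   [E → E * M]
E*M => E*M*M   [E → E * M]
E*M*M => E*M*M*M   [E → E * M]
E*M*M*M => M*M*M*M   [E → M]
M*M*M*M => (E)*M*M*M   [M → ( E )]
(E)*M*M*M => (E*M)*M*M*M   [E → E * M]
(E*M)*M*M*M => (M*M)*M*M*M   [E → M]
(M*M)*M*M*M => (x*M)*M*M*M   [M → x]
(x*M)*M*M*M => (x*x)*M*M*M   [M → x]
(x*x)*M*M*M => (x*x)*x*M*M   [M → x]
(x*x)*x*M*M => (x*x)*x*(E)*M   [M → ( E )]
(x*x)*x*(E)*M => (x*x)*x*(M)*M   [E → M]
(x*x)*x*(M)*M => (x*x)*x*(x)*M   [M → x]
(x*x)*x*(x)*M => (x*x)*x*(x)*x   [M → x]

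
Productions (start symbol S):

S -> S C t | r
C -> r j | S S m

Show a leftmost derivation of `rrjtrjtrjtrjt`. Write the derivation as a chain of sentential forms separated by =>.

S => SCt   [S -> S C t]
SCt => SCtCt   [S -> S C t]
SCtCt => SCtCtCt   [S -> S C t]
SCtCtCt => SCtCtCtCt   [S -> S C t]
SCtCtCtCt => rCtCtCtCt   [S -> r]
rCtCtCtCt => rrjtCtCtCt   [C -> r j]
rrjtCtCtCt => rrjtrjtCtCt   [C -> r j]
rrjtrjtCtCt => rrjtrjtrjtCt   [C -> r j]
rrjtrjtrjtCt => rrjtrjtrjtrjt   [C -> r j]

S=>SCt=>SCtCt=>SCtCtCt=>SCtCtCtCt=>rCtCtCtCt=>rrjtCtCtCt=>rrjtrjtCtCt=>rrjtrjtrjtCt=>rrjtrjtrjtrjt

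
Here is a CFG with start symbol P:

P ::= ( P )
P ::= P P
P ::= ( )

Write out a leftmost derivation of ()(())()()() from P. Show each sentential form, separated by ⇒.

P ⇒ PP ⇒ ()P ⇒ ()PP ⇒ ()PPP ⇒ ()PPPP ⇒ ()(P)PPP ⇒ ()(())PPP ⇒ ()(())()PP ⇒ ()(())()()P ⇒ ()(())()()()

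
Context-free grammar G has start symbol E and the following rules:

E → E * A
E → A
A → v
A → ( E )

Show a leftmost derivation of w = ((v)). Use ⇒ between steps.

E ⇒ A ⇒ (E) ⇒ (A) ⇒ ((E)) ⇒ ((A)) ⇒ ((v))

E ⇒ A   [E → A]
A ⇒ (E)   [A → ( E )]
(E) ⇒ (A)   [E → A]
(A) ⇒ ((E))   [A → ( E )]
((E)) ⇒ ((A))   [E → A]
((A)) ⇒ ((v))   [A → v]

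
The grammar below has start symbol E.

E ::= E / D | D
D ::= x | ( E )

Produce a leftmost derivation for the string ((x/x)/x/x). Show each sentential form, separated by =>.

E => D => (E) => (E/D) => (E/D/D) => (D/D/D) => ((E)/D/D) => ((E/D)/D/D) => ((D/D)/D/D) => ((x/D)/D/D) => ((x/x)/D/D) => ((x/x)/x/D) => ((x/x)/x/x)

E => D   [E ::= D]
D => (E)   [D ::= ( E )]
(E) => (E/D)   [E ::= E / D]
(E/D) => (E/D/D)   [E ::= E / D]
(E/D/D) => (D/D/D)   [E ::= D]
(D/D/D) => ((E)/D/D)   [D ::= ( E )]
((E)/D/D) => ((E/D)/D/D)   [E ::= E / D]
((E/D)/D/D) => ((D/D)/D/D)   [E ::= D]
((D/D)/D/D) => ((x/D)/D/D)   [D ::= x]
((x/D)/D/D) => ((x/x)/D/D)   [D ::= x]
((x/x)/D/D) => ((x/x)/x/D)   [D ::= x]
((x/x)/x/D) => ((x/x)/x/x)   [D ::= x]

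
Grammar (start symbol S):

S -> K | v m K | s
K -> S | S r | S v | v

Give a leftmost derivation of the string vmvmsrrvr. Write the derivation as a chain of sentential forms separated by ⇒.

S ⇒ K ⇒ Sr ⇒ vmKr ⇒ vmSvr ⇒ vmKvr ⇒ vmSrvr ⇒ vmvmKrvr ⇒ vmvmSrrvr ⇒ vmvmsrrvr

S ⇒ K   [S -> K]
K ⇒ Sr   [K -> S r]
Sr ⇒ vmKr   [S -> v m K]
vmKr ⇒ vmSvr   [K -> S v]
vmSvr ⇒ vmKvr   [S -> K]
vmKvr ⇒ vmSrvr   [K -> S r]
vmSrvr ⇒ vmvmKrvr   [S -> v m K]
vmvmKrvr ⇒ vmvmSrrvr   [K -> S r]
vmvmSrrvr ⇒ vmvmsrrvr   [S -> s]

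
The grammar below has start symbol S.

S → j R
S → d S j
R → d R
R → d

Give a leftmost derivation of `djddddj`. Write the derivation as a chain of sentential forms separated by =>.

S => dSj   [S → d S j]
dSj => djRj   [S → j R]
djRj => djdRj   [R → d R]
djdRj => djddRj   [R → d R]
djddRj => djdddRj   [R → d R]
djdddRj => djddddj   [R → d]

S=>dSj=>djRj=>djdRj=>djddRj=>djdddRj=>djddddj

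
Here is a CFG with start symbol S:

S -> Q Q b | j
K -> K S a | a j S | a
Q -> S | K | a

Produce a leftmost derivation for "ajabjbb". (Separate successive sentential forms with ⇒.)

S ⇒ QQb   [S -> Q Q b]
QQb ⇒ aQb   [Q -> a]
aQb ⇒ aSb   [Q -> S]
aSb ⇒ aQQbb   [S -> Q Q b]
aQQbb ⇒ aSQbb   [Q -> S]
aSQbb ⇒ aQQbQbb   [S -> Q Q b]
aQQbQbb ⇒ aSQbQbb   [Q -> S]
aSQbQbb ⇒ ajQbQbb   [S -> j]
ajQbQbb ⇒ ajKbQbb   [Q -> K]
ajKbQbb ⇒ ajabQbb   [K -> a]
ajabQbb ⇒ ajabSbb   [Q -> S]
ajabSbb ⇒ ajabjbb   [S -> j]

S ⇒ QQb ⇒ aQb ⇒ aSb ⇒ aQQbb ⇒ aSQbb ⇒ aQQbQbb ⇒ aSQbQbb ⇒ ajQbQbb ⇒ ajKbQbb ⇒ ajabQbb ⇒ ajabSbb ⇒ ajabjbb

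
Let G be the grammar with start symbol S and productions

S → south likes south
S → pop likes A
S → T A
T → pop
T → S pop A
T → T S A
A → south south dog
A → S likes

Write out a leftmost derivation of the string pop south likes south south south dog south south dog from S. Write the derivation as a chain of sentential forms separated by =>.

S => T A   [S → T A]
T A => T S A A   [T → T S A]
T S A A => pop S A A   [T → pop]
pop S A A => pop south likes south A A   [S → south likes south]
pop south likes south A A => pop south likes south south south dog A   [A → south south dog]
pop south likes south south south dog A => pop south likes south south south dog south south dog   [A → south south dog]

S => T A => T S A A => pop S A A => pop south likes south A A => pop south likes south south south dog A => pop south likes south south south dog south south dog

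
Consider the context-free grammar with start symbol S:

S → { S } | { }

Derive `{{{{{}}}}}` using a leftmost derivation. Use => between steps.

S=>{S}=>{{S}}=>{{{S}}}=>{{{{S}}}}=>{{{{{}}}}}

S => {S}   [S → { S }]
{S} => {{S}}   [S → { S }]
{{S}} => {{{S}}}   [S → { S }]
{{{S}}} => {{{{S}}}}   [S → { S }]
{{{{S}}}} => {{{{{}}}}}   [S → { }]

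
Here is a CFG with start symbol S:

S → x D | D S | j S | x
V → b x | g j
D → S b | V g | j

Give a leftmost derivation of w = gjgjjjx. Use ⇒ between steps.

S ⇒ DS ⇒ VgS ⇒ gjgS ⇒ gjgjS ⇒ gjgjjS ⇒ gjgjjjS ⇒ gjgjjjx

S ⇒ DS   [S → D S]
DS ⇒ VgS   [D → V g]
VgS ⇒ gjgS   [V → g j]
gjgS ⇒ gjgjS   [S → j S]
gjgjS ⇒ gjgjjS   [S → j S]
gjgjjS ⇒ gjgjjjS   [S → j S]
gjgjjjS ⇒ gjgjjjx   [S → x]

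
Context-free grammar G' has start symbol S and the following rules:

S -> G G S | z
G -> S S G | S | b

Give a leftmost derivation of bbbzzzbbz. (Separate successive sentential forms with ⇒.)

S⇒GGS⇒SSGGS⇒GGSSGGS⇒bGSSGGS⇒bSSSGGS⇒bGGSSSGGS⇒bbGSSSGGS⇒bbbSSSGGS⇒bbbzSSGGS⇒bbbzzSGGS⇒bbbzzzGGS⇒bbbzzzbGS⇒bbbzzzbbS⇒bbbzzzbbz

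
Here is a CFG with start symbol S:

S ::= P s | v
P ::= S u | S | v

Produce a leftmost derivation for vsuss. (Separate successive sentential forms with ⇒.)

S⇒Ps⇒Ss⇒Pss⇒Suss⇒Psuss⇒Ssuss⇒vsuss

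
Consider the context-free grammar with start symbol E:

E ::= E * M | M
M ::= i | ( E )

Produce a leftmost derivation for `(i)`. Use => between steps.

E => M => (E) => (M) => (i)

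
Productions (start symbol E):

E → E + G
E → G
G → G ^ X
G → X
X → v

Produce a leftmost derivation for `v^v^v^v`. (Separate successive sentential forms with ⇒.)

E ⇒ G   [E → G]
G ⇒ G^X   [G → G ^ X]
G^X ⇒ G^X^X   [G → G ^ X]
G^X^X ⇒ G^X^X^X   [G → G ^ X]
G^X^X^X ⇒ X^X^X^X   [G → X]
X^X^X^X ⇒ v^X^X^X   [X → v]
v^X^X^X ⇒ v^v^X^X   [X → v]
v^v^X^X ⇒ v^v^v^X   [X → v]
v^v^v^X ⇒ v^v^v^v   [X → v]

E ⇒ G ⇒ G^X ⇒ G^X^X ⇒ G^X^X^X ⇒ X^X^X^X ⇒ v^X^X^X ⇒ v^v^X^X ⇒ v^v^v^X ⇒ v^v^v^v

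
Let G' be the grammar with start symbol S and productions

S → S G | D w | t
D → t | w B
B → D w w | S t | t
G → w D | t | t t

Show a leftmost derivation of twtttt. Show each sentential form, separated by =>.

S => SG   [S → S G]
SG => SGG   [S → S G]
SGG => SGGG   [S → S G]
SGGG => tGGG   [S → t]
tGGG => twDGG   [G → w D]
twDGG => twtGG   [D → t]
twtGG => twtttG   [G → t t]
twtttG => twtttt   [G → t]

S => SG => SGG => SGGG => tGGG => twDGG => twtGG => twtttG => twtttt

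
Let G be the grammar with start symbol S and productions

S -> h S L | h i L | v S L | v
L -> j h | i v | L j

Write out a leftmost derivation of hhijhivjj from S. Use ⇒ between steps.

S ⇒ hSL   [S -> h S L]
hSL ⇒ hhiLL   [S -> h i L]
hhiLL ⇒ hhijhL   [L -> j h]
hhijhL ⇒ hhijhLj   [L -> L j]
hhijhLj ⇒ hhijhLjj   [L -> L j]
hhijhLjj ⇒ hhijhivjj   [L -> i v]

S ⇒ hSL ⇒ hhiLL ⇒ hhijhL ⇒ hhijhLj ⇒ hhijhLjj ⇒ hhijhivjj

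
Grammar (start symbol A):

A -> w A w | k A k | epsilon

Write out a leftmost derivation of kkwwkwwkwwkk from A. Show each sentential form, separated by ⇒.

A⇒kAk⇒kkAkk⇒kkwAwkk⇒kkwwAwwkk⇒kkwwkAkwwkk⇒kkwwkwAwkwwkk⇒kkwwkwwkwwkk

A ⇒ kAk   [A -> k A k]
kAk ⇒ kkAkk   [A -> k A k]
kkAkk ⇒ kkwAwkk   [A -> w A w]
kkwAwkk ⇒ kkwwAwwkk   [A -> w A w]
kkwwAwwkk ⇒ kkwwkAkwwkk   [A -> k A k]
kkwwkAkwwkk ⇒ kkwwkwAwkwwkk   [A -> w A w]
kkwwkwAwkwwkk ⇒ kkwwkwwkwwkk   [A -> epsilon]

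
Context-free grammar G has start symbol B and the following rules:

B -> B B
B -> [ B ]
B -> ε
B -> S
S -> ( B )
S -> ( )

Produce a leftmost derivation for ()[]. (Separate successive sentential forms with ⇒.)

B ⇒ BB ⇒ BBB ⇒ BBBB ⇒ SBBB ⇒ ()BBB ⇒ ()[B]BB ⇒ ()[]BB ⇒ ()[]B ⇒ ()[]

B ⇒ BB   [B -> B B]
BB ⇒ BBB   [B -> B B]
BBB ⇒ BBBB   [B -> B B]
BBBB ⇒ SBBB   [B -> S]
SBBB ⇒ ()BBB   [S -> ( )]
()BBB ⇒ ()[B]BB   [B -> [ B ]]
()[B]BB ⇒ ()[]BB   [B -> ε]
()[]BB ⇒ ()[]B   [B -> ε]
()[]B ⇒ ()[]   [B -> ε]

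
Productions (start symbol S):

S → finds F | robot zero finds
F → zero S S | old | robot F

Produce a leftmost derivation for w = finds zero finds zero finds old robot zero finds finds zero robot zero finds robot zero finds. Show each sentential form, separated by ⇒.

S ⇒ finds F ⇒ finds zero S S ⇒ finds zero finds F S ⇒ finds zero finds zero S S S ⇒ finds zero finds zero finds F S S ⇒ finds zero finds zero finds old S S ⇒ finds zero finds zero finds old robot zero finds S ⇒ finds zero finds zero finds old robot zero finds finds F ⇒ finds zero finds zero finds old robot zero finds finds zero S S ⇒ finds zero finds zero finds old robot zero finds finds zero robot zero finds S ⇒ finds zero finds zero finds old robot zero finds finds zero robot zero finds robot zero finds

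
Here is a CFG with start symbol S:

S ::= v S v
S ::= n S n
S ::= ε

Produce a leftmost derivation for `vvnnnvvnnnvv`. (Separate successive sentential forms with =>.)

S => vSv => vvSvv => vvnSnvv => vvnnSnnvv => vvnnnSnnnvv => vvnnnvSvnnnvv => vvnnnvvnnnvv

S => vSv   [S ::= v S v]
vSv => vvSvv   [S ::= v S v]
vvSvv => vvnSnvv   [S ::= n S n]
vvnSnvv => vvnnSnnvv   [S ::= n S n]
vvnnSnnvv => vvnnnSnnnvv   [S ::= n S n]
vvnnnSnnnvv => vvnnnvSvnnnvv   [S ::= v S v]
vvnnnvSvnnnvv => vvnnnvvnnnvv   [S ::= ε]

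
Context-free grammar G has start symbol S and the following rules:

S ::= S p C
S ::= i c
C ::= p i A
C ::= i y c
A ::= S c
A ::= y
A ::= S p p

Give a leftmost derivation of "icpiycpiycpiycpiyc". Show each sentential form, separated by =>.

S => SpC => SpCpC => SpCpCpC => SpCpCpCpC => icpCpCpCpC => icpiycpCpCpC => icpiycpiycpCpC => icpiycpiycpiycpC => icpiycpiycpiycpiyc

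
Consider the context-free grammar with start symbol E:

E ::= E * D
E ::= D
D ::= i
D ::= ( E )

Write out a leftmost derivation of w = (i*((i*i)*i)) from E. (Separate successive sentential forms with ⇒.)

E ⇒ D   [E ::= D]
D ⇒ (E)   [D ::= ( E )]
(E) ⇒ (E*D)   [E ::= E * D]
(E*D) ⇒ (D*D)   [E ::= D]
(D*D) ⇒ (i*D)   [D ::= i]
(i*D) ⇒ (i*(E))   [D ::= ( E )]
(i*(E)) ⇒ (i*(E*D))   [E ::= E * D]
(i*(E*D)) ⇒ (i*(D*D))   [E ::= D]
(i*(D*D)) ⇒ (i*((E)*D))   [D ::= ( E )]
(i*((E)*D)) ⇒ (i*((E*D)*D))   [E ::= E * D]
(i*((E*D)*D)) ⇒ (i*((D*D)*D))   [E ::= D]
(i*((D*D)*D)) ⇒ (i*((i*D)*D))   [D ::= i]
(i*((i*D)*D)) ⇒ (i*((i*i)*D))   [D ::= i]
(i*((i*i)*D)) ⇒ (i*((i*i)*i))   [D ::= i]

E ⇒ D ⇒ (E) ⇒ (E*D) ⇒ (D*D) ⇒ (i*D) ⇒ (i*(E)) ⇒ (i*(E*D)) ⇒ (i*(D*D)) ⇒ (i*((E)*D)) ⇒ (i*((E*D)*D)) ⇒ (i*((D*D)*D)) ⇒ (i*((i*D)*D)) ⇒ (i*((i*i)*D)) ⇒ (i*((i*i)*i))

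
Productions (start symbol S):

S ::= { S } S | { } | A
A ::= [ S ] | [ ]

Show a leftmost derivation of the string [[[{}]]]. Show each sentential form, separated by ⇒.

S ⇒ A ⇒ [S] ⇒ [A] ⇒ [[S]] ⇒ [[A]] ⇒ [[[S]]] ⇒ [[[{}]]]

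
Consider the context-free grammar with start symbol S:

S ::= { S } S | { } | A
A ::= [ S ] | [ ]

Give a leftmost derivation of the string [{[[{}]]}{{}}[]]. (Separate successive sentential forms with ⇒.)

S⇒A⇒[S]⇒[{S}S]⇒[{A}S]⇒[{[S]}S]⇒[{[A]}S]⇒[{[[S]]}S]⇒[{[[{}]]}S]⇒[{[[{}]]}{S}S]⇒[{[[{}]]}{{}}S]⇒[{[[{}]]}{{}}A]⇒[{[[{}]]}{{}}[]]

S ⇒ A   [S ::= A]
A ⇒ [S]   [A ::= [ S ]]
[S] ⇒ [{S}S]   [S ::= { S } S]
[{S}S] ⇒ [{A}S]   [S ::= A]
[{A}S] ⇒ [{[S]}S]   [A ::= [ S ]]
[{[S]}S] ⇒ [{[A]}S]   [S ::= A]
[{[A]}S] ⇒ [{[[S]]}S]   [A ::= [ S ]]
[{[[S]]}S] ⇒ [{[[{}]]}S]   [S ::= { }]
[{[[{}]]}S] ⇒ [{[[{}]]}{S}S]   [S ::= { S } S]
[{[[{}]]}{S}S] ⇒ [{[[{}]]}{{}}S]   [S ::= { }]
[{[[{}]]}{{}}S] ⇒ [{[[{}]]}{{}}A]   [S ::= A]
[{[[{}]]}{{}}A] ⇒ [{[[{}]]}{{}}[]]   [A ::= [ ]]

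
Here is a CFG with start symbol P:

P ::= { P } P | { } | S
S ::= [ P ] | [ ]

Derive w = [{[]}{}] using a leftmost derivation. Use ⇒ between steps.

P ⇒ S   [P ::= S]
S ⇒ [P]   [S ::= [ P ]]
[P] ⇒ [{P}P]   [P ::= { P } P]
[{P}P] ⇒ [{S}P]   [P ::= S]
[{S}P] ⇒ [{[]}P]   [S ::= [ ]]
[{[]}P] ⇒ [{[]}{}]   [P ::= { }]

P⇒S⇒[P]⇒[{P}P]⇒[{S}P]⇒[{[]}P]⇒[{[]}{}]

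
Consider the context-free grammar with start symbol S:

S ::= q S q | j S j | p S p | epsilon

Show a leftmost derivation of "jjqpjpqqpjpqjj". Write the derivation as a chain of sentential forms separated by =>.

S=>jSj=>jjSjj=>jjqSqjj=>jjqpSpqjj=>jjqpjSjpqjj=>jjqpjpSpjpqjj=>jjqpjpqSqpjpqjj=>jjqpjpqqpjpqjj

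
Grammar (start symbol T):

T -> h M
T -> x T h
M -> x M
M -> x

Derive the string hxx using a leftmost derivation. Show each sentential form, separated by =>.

T=>hM=>hxM=>hxx

T => hM   [T -> h M]
hM => hxM   [M -> x M]
hxM => hxx   [M -> x]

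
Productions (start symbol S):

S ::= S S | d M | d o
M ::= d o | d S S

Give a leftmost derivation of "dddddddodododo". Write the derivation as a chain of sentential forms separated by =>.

S => dM   [S ::= d M]
dM => ddSS   [M ::= d S S]
ddSS => dddMS   [S ::= d M]
dddMS => ddddSSS   [M ::= d S S]
ddddSSS => dddddMSS   [S ::= d M]
dddddMSS => ddddddSSSS   [M ::= d S S]
ddddddSSSS => dddddddoSSS   [S ::= d o]
dddddddoSSS => dddddddodoSS   [S ::= d o]
dddddddodoSS => dddddddododoS   [S ::= d o]
dddddddododoS => dddddddodododo   [S ::= d o]

S => dM => ddSS => dddMS => ddddSSS => dddddMSS => ddddddSSSS => dddddddoSSS => dddddddodoSS => dddddddododoS => dddddddodododo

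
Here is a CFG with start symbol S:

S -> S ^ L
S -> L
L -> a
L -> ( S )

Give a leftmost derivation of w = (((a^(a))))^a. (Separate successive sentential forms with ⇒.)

S ⇒ S^L ⇒ L^L ⇒ (S)^L ⇒ (L)^L ⇒ ((S))^L ⇒ ((L))^L ⇒ (((S)))^L ⇒ (((S^L)))^L ⇒ (((L^L)))^L ⇒ (((a^L)))^L ⇒ (((a^(S))))^L ⇒ (((a^(L))))^L ⇒ (((a^(a))))^L ⇒ (((a^(a))))^a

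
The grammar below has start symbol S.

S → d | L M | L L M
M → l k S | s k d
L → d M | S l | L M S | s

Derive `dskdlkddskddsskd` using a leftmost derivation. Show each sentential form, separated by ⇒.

S ⇒ LLM   [S → L L M]
LLM ⇒ LMSLM   [L → L M S]
LMSLM ⇒ LMSMSLM   [L → L M S]
LMSMSLM ⇒ dMMSMSLM   [L → d M]
dMMSMSLM ⇒ dskdMSMSLM   [M → s k d]
dskdMSMSLM ⇒ dskdlkSSMSLM   [M → l k S]
dskdlkSSMSLM ⇒ dskdlkdSMSLM   [S → d]
dskdlkdSMSLM ⇒ dskdlkddMSLM   [S → d]
dskdlkddMSLM ⇒ dskdlkddskdSLM   [M → s k d]
dskdlkddskdSLM ⇒ dskdlkddskddLM   [S → d]
dskdlkddskddLM ⇒ dskdlkddskddsM   [L → s]
dskdlkddskddsM ⇒ dskdlkddskddsskd   [M → s k d]

S ⇒ LLM ⇒ LMSLM ⇒ LMSMSLM ⇒ dMMSMSLM ⇒ dskdMSMSLM ⇒ dskdlkSSMSLM ⇒ dskdlkdSMSLM ⇒ dskdlkddMSLM ⇒ dskdlkddskdSLM ⇒ dskdlkddskddLM ⇒ dskdlkddskddsM ⇒ dskdlkddskddsskd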